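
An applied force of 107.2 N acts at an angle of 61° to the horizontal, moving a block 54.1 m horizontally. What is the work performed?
W = F·d·cosθ = (107.2)(54.1)cos(61°) = 2812 J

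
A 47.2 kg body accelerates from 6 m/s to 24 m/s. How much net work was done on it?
W = ΔKE = ½m(v₂² − v₁²) = ½(47.2)(24² − 6²) = 12744.0 J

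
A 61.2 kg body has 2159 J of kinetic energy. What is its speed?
v = √(2·KE/m) = √(2·2159/61.2) = 8.4 m/s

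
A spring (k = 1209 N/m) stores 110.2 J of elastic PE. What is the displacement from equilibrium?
x = √(2·PE/k) = √(2·110.2/1209) = 0.427 m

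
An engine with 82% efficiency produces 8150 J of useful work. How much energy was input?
W_in = W_out/η = 8150/0.82 = 9939 J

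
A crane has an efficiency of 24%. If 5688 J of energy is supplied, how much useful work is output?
W_out = η·W_in = 0.24·5688 = 1365.12 J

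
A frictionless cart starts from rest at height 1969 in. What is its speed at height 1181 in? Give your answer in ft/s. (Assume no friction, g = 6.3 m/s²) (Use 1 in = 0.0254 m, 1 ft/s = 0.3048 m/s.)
Convert to SI: h₁−h₂ = 20.0152 m
mgh₁ = mgh₂ + ½mv² ⇒ v = √(2g(h₁−h₂)) = √(2·6.3·20.0152) = 15.8805 m/s = 52.1 ft/s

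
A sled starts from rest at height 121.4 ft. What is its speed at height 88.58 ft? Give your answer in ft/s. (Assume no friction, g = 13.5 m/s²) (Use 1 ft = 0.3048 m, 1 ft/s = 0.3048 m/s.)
Convert to SI: h₁−h₂ = 10.0035 m
mgh₁ = mgh₂ + ½mv² ⇒ v = √(2g(h₁−h₂)) = √(2·13.5·10.0035) = 16.4346 m/s = 53.92 ft/s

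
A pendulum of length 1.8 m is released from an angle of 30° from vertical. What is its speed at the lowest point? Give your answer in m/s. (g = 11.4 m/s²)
h = L(1 − cosθ) = 1.8(1 − cos30°) = 0.241154 m
v = √(2gh) = √(2·11.4·0.241154) = 2.345 m/s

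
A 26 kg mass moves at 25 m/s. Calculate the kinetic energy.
KE = ½mv² = ½(26)(25)² = 8125.0 J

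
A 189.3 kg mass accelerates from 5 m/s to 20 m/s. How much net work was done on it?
W = ΔKE = ½m(v₂² − v₁²) = ½(189.3)(20² − 5²) = 35493.75 J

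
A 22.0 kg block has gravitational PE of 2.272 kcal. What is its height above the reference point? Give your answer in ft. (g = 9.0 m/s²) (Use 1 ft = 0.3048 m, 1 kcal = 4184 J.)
Convert to SI: m = 22.0 kg, PE = 9506.05 J
h = PE/(mg) = 9506.05/(22.0·9.0) = 48.0103 m = 157.5 ft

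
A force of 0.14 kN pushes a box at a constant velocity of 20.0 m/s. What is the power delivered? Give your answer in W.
Convert to SI: F = 140.0 N, v = 20.0 m/s
P = Fv = (140.0)(20.0) = 2800 W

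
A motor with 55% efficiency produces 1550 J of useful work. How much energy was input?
W_in = W_out/η = 1550/0.55 = 2818 J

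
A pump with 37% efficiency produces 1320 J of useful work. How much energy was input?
W_in = W_out/η = 1320/0.37 = 3568 J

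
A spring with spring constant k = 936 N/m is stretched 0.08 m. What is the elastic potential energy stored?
PE = ½kx² = ½(936)(0.08)² = 2.995 J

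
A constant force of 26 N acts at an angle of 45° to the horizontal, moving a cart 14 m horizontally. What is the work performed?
W = F·d·cosθ = (26)(14)cos(45°) = 257.4 J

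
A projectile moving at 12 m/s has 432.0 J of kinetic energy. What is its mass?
m = 2·KE/v² = 2·432.0/(12)² = 6.0 kg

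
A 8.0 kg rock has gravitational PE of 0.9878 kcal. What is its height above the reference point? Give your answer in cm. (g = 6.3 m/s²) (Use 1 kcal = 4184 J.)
Convert to SI: m = 8.0 kg, PE = 4132.96 J
h = PE/(mg) = 4132.96/(8.0·6.3) = 82.0031 m = 8200 cm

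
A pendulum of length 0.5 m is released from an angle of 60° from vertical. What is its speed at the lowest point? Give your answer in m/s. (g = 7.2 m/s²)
h = L(1 − cosθ) = 0.5(1 − cos60°) = 0.25 m
v = √(2gh) = √(2·7.2·0.25) = 1.897 m/s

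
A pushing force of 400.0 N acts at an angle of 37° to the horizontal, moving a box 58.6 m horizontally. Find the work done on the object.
W = F·d·cosθ = (400.0)(58.6)cos(37°) = 18720 J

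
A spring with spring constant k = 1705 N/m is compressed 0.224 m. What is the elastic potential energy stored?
PE = ½kx² = ½(1705)(0.224)² = 42.78 J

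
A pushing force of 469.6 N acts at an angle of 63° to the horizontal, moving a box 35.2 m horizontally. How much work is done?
W = F·d·cosθ = (469.6)(35.2)cos(63°) = 7504 J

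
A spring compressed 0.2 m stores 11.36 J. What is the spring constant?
k = 2·PE/x² = 2·11.36/(0.2)² = 568.0 N/m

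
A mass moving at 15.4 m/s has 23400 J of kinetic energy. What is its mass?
m = 2·KE/v² = 2·23400/(15.4)² = 197.3 kg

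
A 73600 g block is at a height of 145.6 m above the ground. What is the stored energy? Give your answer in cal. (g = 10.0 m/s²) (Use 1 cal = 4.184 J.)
Convert to SI: m = 73.6 kg, h = 145.6 m
PE = mgh = (73.6)(10.0)(145.6) = 107162 J = 25610 cal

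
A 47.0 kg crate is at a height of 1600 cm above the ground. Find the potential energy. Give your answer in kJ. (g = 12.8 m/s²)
Convert to SI: m = 47.0 kg, h = 16.0 m
PE = mgh = (47.0)(12.8)(16.0) = 9625.6 J = 9.626 kJ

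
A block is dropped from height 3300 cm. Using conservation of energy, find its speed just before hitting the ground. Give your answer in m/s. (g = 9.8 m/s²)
Convert to SI: h = 33.0 m
mgh = ½mv² ⇒ v = √(2gh) = √(2·9.8·33.0) = 25.43 m/s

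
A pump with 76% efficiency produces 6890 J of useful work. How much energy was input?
W_in = W_out/η = 6890/0.76 = 9066 J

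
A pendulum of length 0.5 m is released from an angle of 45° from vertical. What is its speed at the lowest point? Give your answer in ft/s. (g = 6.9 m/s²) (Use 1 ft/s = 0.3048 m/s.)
h = L(1 − cosθ) = 0.5(1 − cos45°) = 0.146447 m
v = √(2gh) = √(2·6.9·0.146447) = 1.42161 m/s = 4.664 ft/s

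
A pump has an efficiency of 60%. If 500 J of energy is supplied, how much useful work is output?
W_out = η·W_in = 0.6·500 = 300.0 J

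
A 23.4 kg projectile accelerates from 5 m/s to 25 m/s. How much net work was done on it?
W = ΔKE = ½m(v₂² − v₁²) = ½(23.4)(25² − 5²) = 7020.0 J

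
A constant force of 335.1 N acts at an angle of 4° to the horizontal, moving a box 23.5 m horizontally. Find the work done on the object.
W = F·d·cosθ = (335.1)(23.5)cos(4°) = 7856 J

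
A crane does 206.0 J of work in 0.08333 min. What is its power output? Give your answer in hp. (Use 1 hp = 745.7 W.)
Convert to SI: W = 206.0 J, t = 4.9998 s
P = W/t = 206.0/4.9998 = 41.2016 W = 0.05525 hp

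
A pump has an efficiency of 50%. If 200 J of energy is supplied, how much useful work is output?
W_out = η·W_in = 0.5·200 = 100.0 J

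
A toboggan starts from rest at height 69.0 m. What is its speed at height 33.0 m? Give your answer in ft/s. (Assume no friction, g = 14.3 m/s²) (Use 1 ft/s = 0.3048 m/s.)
mgh₁ = mgh₂ + ½mv² ⇒ v = √(2g(h₁−h₂)) = √(2·14.3·36.0) = 32.0874 m/s = 105.3 ft/s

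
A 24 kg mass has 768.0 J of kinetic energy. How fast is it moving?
v = √(2·KE/m) = √(2·768.0/24) = 8.0 m/s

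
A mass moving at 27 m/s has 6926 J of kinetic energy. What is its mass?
m = 2·KE/v² = 2·6926/(27)² = 19.0 kg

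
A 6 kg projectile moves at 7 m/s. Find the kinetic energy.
KE = ½mv² = ½(6)(7)² = 147.0 J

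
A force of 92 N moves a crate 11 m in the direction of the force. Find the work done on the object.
W = F·d = (92)(11) = 1012 J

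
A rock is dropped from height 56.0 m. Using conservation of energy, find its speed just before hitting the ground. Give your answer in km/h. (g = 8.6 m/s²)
mgh = ½mv² ⇒ v = √(2gh) = √(2·8.6·56.0) = 31.0355 m/s = 111.7 km/h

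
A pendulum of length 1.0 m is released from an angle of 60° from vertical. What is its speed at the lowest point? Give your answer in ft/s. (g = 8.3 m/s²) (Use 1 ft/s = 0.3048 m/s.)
h = L(1 − cosθ) = 1.0(1 − cos60°) = 0.5 m
v = √(2gh) = √(2·8.3·0.5) = 2.88097 m/s = 9.452 ft/s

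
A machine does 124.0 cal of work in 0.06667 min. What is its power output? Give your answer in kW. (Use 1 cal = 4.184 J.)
Convert to SI: W = 518.816 J, t = 4.0002 s
P = W/t = 518.816/4.0002 = 129.698 W = 0.1297 kW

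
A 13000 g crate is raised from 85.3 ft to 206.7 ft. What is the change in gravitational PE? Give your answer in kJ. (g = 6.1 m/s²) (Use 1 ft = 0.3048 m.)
Convert to SI: m = 13.0 kg, Δh = 37.0027 m
ΔPE = mgΔh = (13.0)(6.1)(37.0027) = 2934.32 J = 2.934 kJ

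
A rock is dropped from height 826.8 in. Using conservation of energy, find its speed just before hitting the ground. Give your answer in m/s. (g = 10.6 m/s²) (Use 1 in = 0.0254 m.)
Convert to SI: h = 21.0007 m
mgh = ½mv² ⇒ v = √(2gh) = √(2·10.6·21.0007) = 21.1 m/s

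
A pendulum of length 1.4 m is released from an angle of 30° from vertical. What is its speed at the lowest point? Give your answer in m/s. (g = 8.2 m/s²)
h = L(1 − cosθ) = 1.4(1 − cos30°) = 0.187564 m
v = √(2gh) = √(2·8.2·0.187564) = 1.754 m/s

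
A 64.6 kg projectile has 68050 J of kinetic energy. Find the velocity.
v = √(2·KE/m) = √(2·68050/64.6) = 45.9 m/s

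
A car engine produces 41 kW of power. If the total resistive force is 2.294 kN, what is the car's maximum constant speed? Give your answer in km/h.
Convert to SI: F = 2294.0 N
P = Fv ⇒ v = P/F = 41000 W/2294.0 N = 17.8727 m/s = 64.34 km/h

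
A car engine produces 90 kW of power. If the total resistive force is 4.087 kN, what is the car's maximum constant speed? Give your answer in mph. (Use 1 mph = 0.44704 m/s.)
Convert to SI: F = 4087.0 N
P = Fv ⇒ v = P/F = 90000 W/4087.0 N = 22.021 m/s = 49.26 mph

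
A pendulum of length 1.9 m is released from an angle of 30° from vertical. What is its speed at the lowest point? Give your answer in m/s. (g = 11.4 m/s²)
h = L(1 − cosθ) = 1.9(1 − cos30°) = 0.254552 m
v = √(2gh) = √(2·11.4·0.254552) = 2.409 m/s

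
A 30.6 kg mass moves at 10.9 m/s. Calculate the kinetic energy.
KE = ½mv² = ½(30.6)(10.9)² = 1818 J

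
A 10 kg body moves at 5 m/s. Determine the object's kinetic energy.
KE = ½mv² = ½(10)(5)² = 125.0 J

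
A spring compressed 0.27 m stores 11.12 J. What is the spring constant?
k = 2·PE/x² = 2·11.12/(0.27)² = 305.1 N/m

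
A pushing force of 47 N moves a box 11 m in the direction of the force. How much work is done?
W = F·d = (47)(11) = 517.0 J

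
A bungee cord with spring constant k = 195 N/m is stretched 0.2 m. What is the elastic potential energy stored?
PE = ½kx² = ½(195)(0.2)² = 3.9 J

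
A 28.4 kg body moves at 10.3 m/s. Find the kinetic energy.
KE = ½mv² = ½(28.4)(10.3)² = 1506 J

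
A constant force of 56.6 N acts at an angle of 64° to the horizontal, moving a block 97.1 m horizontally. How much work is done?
W = F·d·cosθ = (56.6)(97.1)cos(64°) = 2409 J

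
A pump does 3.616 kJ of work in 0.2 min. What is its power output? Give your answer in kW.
Convert to SI: W = 3616.0 J, t = 12.0 s
P = W/t = 3616.0/12.0 = 301.333 W = 0.3013 kW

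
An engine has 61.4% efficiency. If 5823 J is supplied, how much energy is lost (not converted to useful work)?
W_lost = W_in(1 − η) = 5823·(1 − 0.614) = 2248 J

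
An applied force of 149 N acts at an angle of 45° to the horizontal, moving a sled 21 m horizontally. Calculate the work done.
W = F·d·cosθ = (149)(21)cos(45°) = 2213 J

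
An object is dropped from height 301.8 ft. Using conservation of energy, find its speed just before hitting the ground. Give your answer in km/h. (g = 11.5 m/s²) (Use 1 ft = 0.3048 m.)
Convert to SI: h = 91.9886 m
mgh = ½mv² ⇒ v = √(2gh) = √(2·11.5·91.9886) = 45.9972 m/s = 165.6 km/h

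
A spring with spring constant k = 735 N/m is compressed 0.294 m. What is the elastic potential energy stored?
PE = ½kx² = ½(735)(0.294)² = 31.77 J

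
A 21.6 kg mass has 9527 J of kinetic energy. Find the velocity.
v = √(2·KE/m) = √(2·9527/21.6) = 29.7 m/s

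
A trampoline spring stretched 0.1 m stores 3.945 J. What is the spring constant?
k = 2·PE/x² = 2·3.945/(0.1)² = 789.0 N/m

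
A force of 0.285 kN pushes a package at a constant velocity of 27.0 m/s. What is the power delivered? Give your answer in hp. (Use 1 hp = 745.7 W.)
Convert to SI: F = 285.0 N, v = 27.0 m/s
P = Fv = (285.0)(27.0) = 7695.0 W = 10.32 hp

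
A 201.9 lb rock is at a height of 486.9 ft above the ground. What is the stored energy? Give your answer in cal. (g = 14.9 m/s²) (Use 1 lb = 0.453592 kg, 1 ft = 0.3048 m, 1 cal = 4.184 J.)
Convert to SI: m = 91.5802 kg, h = 148.407 m
PE = mgh = (91.5802)(14.9)(148.407) = 202508 J = 48400 cal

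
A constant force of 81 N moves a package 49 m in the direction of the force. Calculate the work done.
W = F·d = (81)(49) = 3969 J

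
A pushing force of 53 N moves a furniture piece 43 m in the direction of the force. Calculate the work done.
W = F·d = (53)(43) = 2279 J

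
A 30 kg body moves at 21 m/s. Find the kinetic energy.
KE = ½mv² = ½(30)(21)² = 6615.0 J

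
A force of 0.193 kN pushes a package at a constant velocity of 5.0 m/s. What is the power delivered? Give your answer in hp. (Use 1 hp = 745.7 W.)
Convert to SI: F = 193.0 N, v = 5.0 m/s
P = Fv = (193.0)(5.0) = 965.0 W = 1.294 hp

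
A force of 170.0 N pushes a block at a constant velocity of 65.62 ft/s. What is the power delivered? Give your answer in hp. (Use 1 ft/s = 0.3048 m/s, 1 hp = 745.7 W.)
Convert to SI: F = 170.0 N, v = 20.001 m/s
P = Fv = (170.0)(20.001) = 3400.17 W = 4.56 hp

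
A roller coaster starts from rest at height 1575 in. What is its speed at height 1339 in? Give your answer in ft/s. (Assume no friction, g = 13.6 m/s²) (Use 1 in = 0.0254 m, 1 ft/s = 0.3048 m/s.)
Convert to SI: h₁−h₂ = 5.9944 m
mgh₁ = mgh₂ + ½mv² ⇒ v = √(2g(h₁−h₂)) = √(2·13.6·5.9944) = 12.769 m/s = 41.89 ft/s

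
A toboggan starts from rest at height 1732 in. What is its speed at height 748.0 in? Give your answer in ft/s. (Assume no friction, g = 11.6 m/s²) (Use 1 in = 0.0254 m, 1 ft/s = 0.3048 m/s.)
Convert to SI: h₁−h₂ = 24.9936 m
mgh₁ = mgh₂ + ½mv² ⇒ v = √(2g(h₁−h₂)) = √(2·11.6·24.9936) = 24.0801 m/s = 79.0 ft/s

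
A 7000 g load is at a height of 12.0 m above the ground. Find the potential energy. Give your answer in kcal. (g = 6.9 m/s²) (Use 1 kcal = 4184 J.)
Convert to SI: m = 7.0 kg, h = 12.0 m
PE = mgh = (7.0)(6.9)(12.0) = 579.6 J = 0.1385 kcal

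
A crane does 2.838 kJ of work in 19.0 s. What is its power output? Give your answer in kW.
Convert to SI: W = 2838.0 J, t = 19.0 s
P = W/t = 2838.0/19.0 = 149.368 W = 0.1494 kW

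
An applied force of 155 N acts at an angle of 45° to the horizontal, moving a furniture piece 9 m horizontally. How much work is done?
W = F·d·cosθ = (155)(9)cos(45°) = 986.4 J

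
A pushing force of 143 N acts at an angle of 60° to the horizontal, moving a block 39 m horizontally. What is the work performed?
W = F·d·cosθ = (143)(39)cos(60°) = 2789 J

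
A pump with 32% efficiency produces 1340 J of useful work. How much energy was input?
W_in = W_out/η = 1340/0.32 = 4188 J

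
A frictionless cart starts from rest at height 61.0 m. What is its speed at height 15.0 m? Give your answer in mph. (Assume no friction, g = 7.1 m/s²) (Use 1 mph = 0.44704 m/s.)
mgh₁ = mgh₂ + ½mv² ⇒ v = √(2g(h₁−h₂)) = √(2·7.1·46.0) = 25.5578 m/s = 57.17 mph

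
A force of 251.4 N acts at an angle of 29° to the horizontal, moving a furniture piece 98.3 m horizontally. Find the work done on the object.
W = F·d·cosθ = (251.4)(98.3)cos(29°) = 21610 J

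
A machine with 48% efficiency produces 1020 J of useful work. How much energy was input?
W_in = W_out/η = 1020/0.48 = 2125 J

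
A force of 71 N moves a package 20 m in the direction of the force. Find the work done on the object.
W = F·d = (71)(20) = 1420 J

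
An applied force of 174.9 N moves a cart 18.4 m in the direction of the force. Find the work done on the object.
W = F·d = (174.9)(18.4) = 3218 J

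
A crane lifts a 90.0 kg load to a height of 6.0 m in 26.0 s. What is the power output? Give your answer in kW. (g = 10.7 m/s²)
P = mgh/t = (90.0)(10.7)(6.0)/26.0 = 222.231 W = 0.2222 kW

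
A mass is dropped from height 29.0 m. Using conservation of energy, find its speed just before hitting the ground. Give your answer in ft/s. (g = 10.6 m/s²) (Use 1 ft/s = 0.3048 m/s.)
mgh = ½mv² ⇒ v = √(2gh) = √(2·10.6·29.0) = 24.7952 m/s = 81.35 ft/s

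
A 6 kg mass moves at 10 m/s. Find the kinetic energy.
KE = ½mv² = ½(6)(10)² = 300.0 J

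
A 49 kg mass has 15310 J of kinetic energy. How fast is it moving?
v = √(2·KE/m) = √(2·15310/49) = 25.0 m/s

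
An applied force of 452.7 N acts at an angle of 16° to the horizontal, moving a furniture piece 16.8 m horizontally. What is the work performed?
W = F·d·cosθ = (452.7)(16.8)cos(16°) = 7311 J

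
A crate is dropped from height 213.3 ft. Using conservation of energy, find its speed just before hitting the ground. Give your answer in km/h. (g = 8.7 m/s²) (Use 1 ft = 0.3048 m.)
Convert to SI: h = 65.0138 m
mgh = ½mv² ⇒ v = √(2gh) = √(2·8.7·65.0138) = 33.6339 m/s = 121.1 km/h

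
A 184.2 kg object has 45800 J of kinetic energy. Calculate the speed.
v = √(2·KE/m) = √(2·45800/184.2) = 22.3 m/s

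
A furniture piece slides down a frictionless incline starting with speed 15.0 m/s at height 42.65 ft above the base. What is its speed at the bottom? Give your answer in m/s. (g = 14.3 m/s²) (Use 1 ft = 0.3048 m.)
Convert to SI: v₀ = 15.0 m/s, h = 12.9997 m
½mv₀² + mgh = ½mv² ⇒ v = √(v₀² + 2gh) = √(15.0² + 2·14.3·12.9997) = 24.43 m/s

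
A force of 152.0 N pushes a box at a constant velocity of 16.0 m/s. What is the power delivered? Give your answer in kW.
P = Fv = (152.0)(16.0) = 2432.0 W = 2.432 kW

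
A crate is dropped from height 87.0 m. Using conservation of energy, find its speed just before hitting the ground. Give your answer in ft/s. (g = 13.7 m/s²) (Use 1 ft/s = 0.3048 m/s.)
mgh = ½mv² ⇒ v = √(2gh) = √(2·13.7·87.0) = 48.8242 m/s = 160.2 ft/s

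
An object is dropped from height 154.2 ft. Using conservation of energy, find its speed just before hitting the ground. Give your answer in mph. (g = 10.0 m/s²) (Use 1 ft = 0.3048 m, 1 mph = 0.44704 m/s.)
Convert to SI: h = 47.0002 m
mgh = ½mv² ⇒ v = √(2gh) = √(2·10.0·47.0002) = 30.6595 m/s = 68.58 mph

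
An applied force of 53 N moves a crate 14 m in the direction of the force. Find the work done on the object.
W = F·d = (53)(14) = 742.0 J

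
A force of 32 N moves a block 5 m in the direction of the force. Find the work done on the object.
W = F·d = (32)(5) = 160.0 J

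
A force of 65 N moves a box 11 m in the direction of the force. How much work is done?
W = F·d = (65)(11) = 715.0 J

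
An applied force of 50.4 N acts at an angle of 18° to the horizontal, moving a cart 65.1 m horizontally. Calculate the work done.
W = F·d·cosθ = (50.4)(65.1)cos(18°) = 3120 J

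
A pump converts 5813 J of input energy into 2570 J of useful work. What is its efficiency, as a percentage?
η = W_out/W_in = 2570/5813 = 44.21%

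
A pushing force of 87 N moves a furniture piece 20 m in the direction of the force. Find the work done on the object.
W = F·d = (87)(20) = 1740 J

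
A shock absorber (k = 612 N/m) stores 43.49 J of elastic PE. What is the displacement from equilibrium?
x = √(2·PE/k) = √(2·43.49/612) = 0.377 m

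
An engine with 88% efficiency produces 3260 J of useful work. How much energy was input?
W_in = W_out/η = 3260/0.88 = 3705 J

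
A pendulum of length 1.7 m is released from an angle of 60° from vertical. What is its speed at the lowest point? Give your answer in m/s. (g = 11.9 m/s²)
h = L(1 − cosθ) = 1.7(1 − cos60°) = 0.85 m
v = √(2gh) = √(2·11.9·0.85) = 4.498 m/s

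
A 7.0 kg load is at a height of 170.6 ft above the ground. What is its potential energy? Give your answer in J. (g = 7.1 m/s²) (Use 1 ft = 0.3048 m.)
Convert to SI: m = 7.0 kg, h = 51.9989 m
PE = mgh = (7.0)(7.1)(51.9989) = 2584 J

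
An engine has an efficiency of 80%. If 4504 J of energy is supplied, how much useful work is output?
W_out = η·W_in = 0.8·4504 = 3603.2 J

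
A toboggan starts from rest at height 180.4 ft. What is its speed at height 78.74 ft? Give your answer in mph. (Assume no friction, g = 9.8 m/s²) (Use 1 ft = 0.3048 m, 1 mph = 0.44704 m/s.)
Convert to SI: h₁−h₂ = 30.986 m
mgh₁ = mgh₂ + ½mv² ⇒ v = √(2g(h₁−h₂)) = √(2·9.8·30.986) = 24.644 m/s = 55.13 mph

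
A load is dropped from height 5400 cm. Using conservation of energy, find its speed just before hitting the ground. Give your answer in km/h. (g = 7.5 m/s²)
Convert to SI: h = 54.0 m
mgh = ½mv² ⇒ v = √(2gh) = √(2·7.5·54.0) = 28.4605 m/s = 102.5 km/h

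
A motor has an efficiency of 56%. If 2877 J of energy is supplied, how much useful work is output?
W_out = η·W_in = 0.56·2877 = 1611.12 J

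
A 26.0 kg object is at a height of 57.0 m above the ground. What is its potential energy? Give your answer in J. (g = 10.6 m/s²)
PE = mgh = (26.0)(10.6)(57.0) = 15710 J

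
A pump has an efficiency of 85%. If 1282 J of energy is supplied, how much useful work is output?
W_out = η·W_in = 0.85·1282 = 1089.7 J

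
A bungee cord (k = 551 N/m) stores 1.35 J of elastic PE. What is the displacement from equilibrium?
x = √(2·PE/k) = √(2·1.35/551) = 0.07 m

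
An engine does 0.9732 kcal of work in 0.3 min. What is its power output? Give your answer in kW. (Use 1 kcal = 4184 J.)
Convert to SI: W = 4071.87 J, t = 18.0 s
P = W/t = 4071.87/18.0 = 226.215 W = 0.2262 kW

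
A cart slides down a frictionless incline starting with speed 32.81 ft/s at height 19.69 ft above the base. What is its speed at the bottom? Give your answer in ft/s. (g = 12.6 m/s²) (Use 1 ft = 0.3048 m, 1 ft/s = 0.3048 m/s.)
Convert to SI: v₀ = 10.0005 m/s, h = 6.00151 m
½mv₀² + mgh = ½mv² ⇒ v = √(v₀² + 2gh) = √(10.0005² + 2·12.6·6.00151) = 15.8508 m/s = 52.0 ft/s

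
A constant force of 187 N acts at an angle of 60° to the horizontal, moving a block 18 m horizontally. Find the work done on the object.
W = F·d·cosθ = (187)(18)cos(60°) = 1683 J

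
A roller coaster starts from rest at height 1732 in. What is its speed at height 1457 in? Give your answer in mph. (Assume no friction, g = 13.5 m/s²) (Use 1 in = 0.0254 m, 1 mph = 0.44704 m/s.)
Convert to SI: h₁−h₂ = 6.985 m
mgh₁ = mgh₂ + ½mv² ⇒ v = √(2g(h₁−h₂)) = √(2·13.5·6.985) = 13.733 m/s = 30.72 mph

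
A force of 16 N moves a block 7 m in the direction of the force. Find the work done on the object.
W = F·d = (16)(7) = 112.0 J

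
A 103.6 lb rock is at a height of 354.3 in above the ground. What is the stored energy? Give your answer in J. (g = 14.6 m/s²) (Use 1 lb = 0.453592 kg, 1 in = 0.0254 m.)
Convert to SI: m = 46.9921 kg, h = 8.99922 m
PE = mgh = (46.9921)(14.6)(8.99922) = 6174 J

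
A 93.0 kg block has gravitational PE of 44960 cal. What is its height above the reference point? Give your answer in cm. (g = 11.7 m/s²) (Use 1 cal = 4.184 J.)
Convert to SI: m = 93.0 kg, PE = 188113 J
h = PE/(mg) = 188113/(93.0·11.7) = 172.882 m = 17290 cm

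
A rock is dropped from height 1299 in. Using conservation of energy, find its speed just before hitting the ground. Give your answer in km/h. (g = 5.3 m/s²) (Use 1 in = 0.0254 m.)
Convert to SI: h = 32.9946 m
mgh = ½mv² ⇒ v = √(2gh) = √(2·5.3·32.9946) = 18.7014 m/s = 67.33 km/h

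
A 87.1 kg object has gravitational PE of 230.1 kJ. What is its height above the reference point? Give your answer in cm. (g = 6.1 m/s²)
Convert to SI: m = 87.1 kg, PE = 230100 J
h = PE/(mg) = 230100/(87.1·6.1) = 433.08 m = 43310 cm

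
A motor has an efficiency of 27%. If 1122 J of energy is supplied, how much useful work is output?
W_out = η·W_in = 0.27·1122 = 302.94 J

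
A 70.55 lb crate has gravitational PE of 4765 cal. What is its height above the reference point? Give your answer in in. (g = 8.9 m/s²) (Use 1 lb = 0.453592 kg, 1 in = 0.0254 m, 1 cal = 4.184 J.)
Convert to SI: m = 32.0009 kg, PE = 19936.8 J
h = PE/(mg) = 19936.8/(32.0009·8.9) = 70.0007 m = 2756 in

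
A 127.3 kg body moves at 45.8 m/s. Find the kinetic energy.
KE = ½mv² = ½(127.3)(45.8)² = 133500 J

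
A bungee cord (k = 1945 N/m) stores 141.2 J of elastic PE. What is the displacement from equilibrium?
x = √(2·PE/k) = √(2·141.2/1945) = 0.381 m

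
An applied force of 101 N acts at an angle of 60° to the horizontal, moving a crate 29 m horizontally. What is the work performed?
W = F·d·cosθ = (101)(29)cos(60°) = 1465 J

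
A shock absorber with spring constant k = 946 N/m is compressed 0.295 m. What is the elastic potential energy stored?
PE = ½kx² = ½(946)(0.295)² = 41.16 J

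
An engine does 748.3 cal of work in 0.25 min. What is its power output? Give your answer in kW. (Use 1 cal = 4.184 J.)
Convert to SI: W = 3130.89 J, t = 15.0 s
P = W/t = 3130.89/15.0 = 208.726 W = 0.2087 kW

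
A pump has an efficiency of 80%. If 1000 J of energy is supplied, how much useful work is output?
W_out = η·W_in = 0.8·1000 = 800.0 J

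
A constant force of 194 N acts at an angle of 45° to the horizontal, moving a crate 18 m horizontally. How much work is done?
W = F·d·cosθ = (194)(18)cos(45°) = 2469 J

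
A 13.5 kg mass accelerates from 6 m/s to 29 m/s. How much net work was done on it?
W = ΔKE = ½m(v₂² − v₁²) = ½(13.5)(29² − 6²) = 5433.75 J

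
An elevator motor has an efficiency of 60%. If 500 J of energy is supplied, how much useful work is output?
W_out = η·W_in = 0.6·500 = 300.0 J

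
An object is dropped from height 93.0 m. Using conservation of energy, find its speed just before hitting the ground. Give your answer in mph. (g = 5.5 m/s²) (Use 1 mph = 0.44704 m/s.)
mgh = ½mv² ⇒ v = √(2gh) = √(2·5.5·93.0) = 31.9844 m/s = 71.55 mph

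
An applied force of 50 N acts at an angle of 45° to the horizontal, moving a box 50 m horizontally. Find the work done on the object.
W = F·d·cosθ = (50)(50)cos(45°) = 1768 J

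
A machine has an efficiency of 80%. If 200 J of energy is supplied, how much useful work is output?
W_out = η·W_in = 0.8·200 = 160.0 J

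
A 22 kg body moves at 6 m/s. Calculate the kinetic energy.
KE = ½mv² = ½(22)(6)² = 396.0 J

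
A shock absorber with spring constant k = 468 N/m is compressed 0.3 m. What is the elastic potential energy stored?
PE = ½kx² = ½(468)(0.3)² = 21.06 J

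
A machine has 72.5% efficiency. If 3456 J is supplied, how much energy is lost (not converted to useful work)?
W_lost = W_in(1 − η) = 3456·(1 − 0.725) = 950.4 J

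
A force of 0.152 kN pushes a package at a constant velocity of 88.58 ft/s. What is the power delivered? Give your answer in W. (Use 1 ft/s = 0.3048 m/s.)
Convert to SI: F = 152.0 N, v = 26.9992 m/s
P = Fv = (152.0)(26.9992) = 4104 W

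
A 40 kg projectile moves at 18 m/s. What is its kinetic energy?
KE = ½mv² = ½(40)(18)² = 6480.0 J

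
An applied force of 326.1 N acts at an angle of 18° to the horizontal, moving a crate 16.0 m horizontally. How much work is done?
W = F·d·cosθ = (326.1)(16.0)cos(18°) = 4962 J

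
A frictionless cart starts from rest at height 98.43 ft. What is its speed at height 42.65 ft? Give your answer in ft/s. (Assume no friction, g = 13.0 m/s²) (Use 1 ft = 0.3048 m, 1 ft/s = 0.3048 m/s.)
Convert to SI: h₁−h₂ = 17.0017 m
mgh₁ = mgh₂ + ½mv² ⇒ v = √(2g(h₁−h₂)) = √(2·13.0·17.0017) = 21.0249 m/s = 68.98 ft/s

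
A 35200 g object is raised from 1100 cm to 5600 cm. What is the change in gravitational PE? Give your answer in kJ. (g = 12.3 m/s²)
Convert to SI: m = 35.2 kg, Δh = 45.0 m
ΔPE = mgΔh = (35.2)(12.3)(45.0) = 19483.2 J = 19.48 kJ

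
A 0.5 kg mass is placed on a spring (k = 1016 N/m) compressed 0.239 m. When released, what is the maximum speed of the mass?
½kx² = ½mv² ⇒ v = x√(k/m) = (0.239)√(1016/0.5) = 10.77 m/s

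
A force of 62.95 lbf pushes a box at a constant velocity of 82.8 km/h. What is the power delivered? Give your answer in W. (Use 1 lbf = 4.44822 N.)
Convert to SI: F = 280.015 N, v = 23.0 m/s
P = Fv = (280.015)(23.0) = 6440 W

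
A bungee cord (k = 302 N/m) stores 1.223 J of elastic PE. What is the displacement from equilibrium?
x = √(2·PE/k) = √(2·1.223/302) = 0.09 m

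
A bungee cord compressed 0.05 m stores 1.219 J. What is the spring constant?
k = 2·PE/x² = 2·1.219/(0.05)² = 975.2 N/m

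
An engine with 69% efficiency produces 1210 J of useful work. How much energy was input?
W_in = W_out/η = 1210/0.69 = 1754 J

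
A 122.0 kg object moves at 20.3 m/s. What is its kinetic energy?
KE = ½mv² = ½(122.0)(20.3)² = 25140 J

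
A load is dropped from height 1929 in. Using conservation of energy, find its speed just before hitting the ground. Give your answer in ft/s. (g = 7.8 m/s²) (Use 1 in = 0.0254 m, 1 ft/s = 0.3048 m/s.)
Convert to SI: h = 48.9966 m
mgh = ½mv² ⇒ v = √(2gh) = √(2·7.8·48.9966) = 27.6468 m/s = 90.7 ft/s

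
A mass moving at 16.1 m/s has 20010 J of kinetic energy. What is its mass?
m = 2·KE/v² = 2·20010/(16.1)² = 154.4 kg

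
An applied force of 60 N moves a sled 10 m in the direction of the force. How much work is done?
W = F·d = (60)(10) = 600.0 J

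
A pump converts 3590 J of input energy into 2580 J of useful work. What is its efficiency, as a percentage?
η = W_out/W_in = 2580/3590 = 71.87%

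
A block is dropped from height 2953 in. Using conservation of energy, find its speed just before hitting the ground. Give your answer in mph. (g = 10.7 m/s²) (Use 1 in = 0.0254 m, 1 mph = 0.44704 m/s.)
Convert to SI: h = 75.0062 m
mgh = ½mv² ⇒ v = √(2gh) = √(2·10.7·75.0062) = 40.0641 m/s = 89.62 mph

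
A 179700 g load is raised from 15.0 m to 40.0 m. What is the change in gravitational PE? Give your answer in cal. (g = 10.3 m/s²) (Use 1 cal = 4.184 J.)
Convert to SI: m = 179.7 kg, Δh = 25.0 m
ΔPE = mgΔh = (179.7)(10.3)(25.0) = 46272.8 J = 11060 cal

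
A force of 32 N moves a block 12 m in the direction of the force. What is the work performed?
W = F·d = (32)(12) = 384.0 J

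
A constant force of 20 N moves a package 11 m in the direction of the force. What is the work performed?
W = F·d = (20)(11) = 220.0 J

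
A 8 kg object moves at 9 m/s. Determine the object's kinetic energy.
KE = ½mv² = ½(8)(9)² = 324.0 J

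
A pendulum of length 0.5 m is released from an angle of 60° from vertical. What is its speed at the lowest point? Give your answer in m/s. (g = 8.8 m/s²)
h = L(1 − cosθ) = 0.5(1 − cos60°) = 0.25 m
v = √(2gh) = √(2·8.8·0.25) = 2.098 m/s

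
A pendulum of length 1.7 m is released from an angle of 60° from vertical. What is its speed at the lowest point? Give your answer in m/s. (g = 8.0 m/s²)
h = L(1 − cosθ) = 1.7(1 − cos60°) = 0.85 m
v = √(2gh) = √(2·8.0·0.85) = 3.688 m/s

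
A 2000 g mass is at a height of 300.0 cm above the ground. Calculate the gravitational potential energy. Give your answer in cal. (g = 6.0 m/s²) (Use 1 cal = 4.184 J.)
Convert to SI: m = 2.0 kg, h = 3.0 m
PE = mgh = (2.0)(6.0)(3.0) = 36.0 J = 8.604 cal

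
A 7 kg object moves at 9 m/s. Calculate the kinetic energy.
KE = ½mv² = ½(7)(9)² = 283.5 J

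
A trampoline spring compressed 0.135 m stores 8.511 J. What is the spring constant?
k = 2·PE/x² = 2·8.511/(0.135)² = 934.0 N/m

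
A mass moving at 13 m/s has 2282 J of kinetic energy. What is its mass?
m = 2·KE/v² = 2·2282/(13)² = 27.01 kg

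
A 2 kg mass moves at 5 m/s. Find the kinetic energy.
KE = ½mv² = ½(2)(5)² = 25.0 J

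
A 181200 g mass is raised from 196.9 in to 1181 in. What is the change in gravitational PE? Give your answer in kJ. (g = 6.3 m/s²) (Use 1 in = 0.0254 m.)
Convert to SI: m = 181.2 kg, Δh = 24.9961 m
ΔPE = mgΔh = (181.2)(6.3)(24.9961) = 28534.6 J = 28.53 kJ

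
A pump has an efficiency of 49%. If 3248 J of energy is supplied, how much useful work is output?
W_out = η·W_in = 0.49·3248 = 1591.52 J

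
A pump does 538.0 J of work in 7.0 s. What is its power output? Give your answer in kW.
P = W/t = 538.0/7.0 = 76.8571 W = 0.07686 kW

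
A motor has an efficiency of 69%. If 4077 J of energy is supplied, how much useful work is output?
W_out = η·W_in = 0.69·4077 = 2813.13 J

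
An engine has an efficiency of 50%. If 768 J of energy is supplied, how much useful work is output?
W_out = η·W_in = 0.5·768 = 384.0 J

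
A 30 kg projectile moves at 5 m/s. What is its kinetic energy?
KE = ½mv² = ½(30)(5)² = 375.0 J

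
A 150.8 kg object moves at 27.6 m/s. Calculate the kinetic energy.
KE = ½mv² = ½(150.8)(27.6)² = 57440 J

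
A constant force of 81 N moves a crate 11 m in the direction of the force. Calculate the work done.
W = F·d = (81)(11) = 891.0 J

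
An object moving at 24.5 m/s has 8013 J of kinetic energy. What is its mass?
m = 2·KE/v² = 2·8013/(24.5)² = 26.7 kg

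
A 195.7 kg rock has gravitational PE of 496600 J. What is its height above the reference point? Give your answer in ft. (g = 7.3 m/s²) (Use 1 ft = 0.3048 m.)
h = PE/(mg) = 496600/(195.7·7.3) = 347.611 m = 1140 ft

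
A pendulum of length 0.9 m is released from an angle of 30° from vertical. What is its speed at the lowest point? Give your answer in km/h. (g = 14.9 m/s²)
h = L(1 − cosθ) = 0.9(1 − cos30°) = 0.120577 m
v = √(2gh) = √(2·14.9·0.120577) = 1.89557 m/s = 6.824 km/h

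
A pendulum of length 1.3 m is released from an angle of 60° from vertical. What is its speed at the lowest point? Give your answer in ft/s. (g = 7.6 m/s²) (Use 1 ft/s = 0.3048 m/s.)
h = L(1 − cosθ) = 1.3(1 − cos60°) = 0.65 m
v = √(2gh) = √(2·7.6·0.65) = 3.14325 m/s = 10.31 ft/s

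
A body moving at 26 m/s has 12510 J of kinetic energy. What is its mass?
m = 2·KE/v² = 2·12510/(26)² = 37.01 kg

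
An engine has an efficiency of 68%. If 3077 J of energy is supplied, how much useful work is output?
W_out = η·W_in = 0.68·3077 = 2092.36 J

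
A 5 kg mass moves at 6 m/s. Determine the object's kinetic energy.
KE = ½mv² = ½(5)(6)² = 90.0 J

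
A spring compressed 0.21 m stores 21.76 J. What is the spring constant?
k = 2·PE/x² = 2·21.76/(0.21)² = 986.8 N/m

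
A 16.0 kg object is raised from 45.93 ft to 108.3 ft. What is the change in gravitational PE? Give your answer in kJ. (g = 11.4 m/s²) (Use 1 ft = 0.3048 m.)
Convert to SI: m = 16.0 kg, Δh = 19.0104 m
ΔPE = mgΔh = (16.0)(11.4)(19.0104) = 3467.49 J = 3.467 kJ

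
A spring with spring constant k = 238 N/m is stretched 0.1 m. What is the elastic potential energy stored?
PE = ½kx² = ½(238)(0.1)² = 1.19 J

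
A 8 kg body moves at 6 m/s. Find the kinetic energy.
KE = ½mv² = ½(8)(6)² = 144.0 J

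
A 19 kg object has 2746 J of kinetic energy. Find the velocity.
v = √(2·KE/m) = √(2·2746/19) = 17.0 m/s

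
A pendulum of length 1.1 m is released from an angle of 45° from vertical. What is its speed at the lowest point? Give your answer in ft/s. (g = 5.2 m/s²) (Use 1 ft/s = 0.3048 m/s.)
h = L(1 − cosθ) = 1.1(1 − cos45°) = 0.322183 m
v = √(2gh) = √(2·5.2·0.322183) = 1.83049 m/s = 6.006 ft/s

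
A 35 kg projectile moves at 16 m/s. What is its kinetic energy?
KE = ½mv² = ½(35)(16)² = 4480.0 J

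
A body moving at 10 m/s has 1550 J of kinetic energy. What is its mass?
m = 2·KE/v² = 2·1550/(10)² = 31.0 kg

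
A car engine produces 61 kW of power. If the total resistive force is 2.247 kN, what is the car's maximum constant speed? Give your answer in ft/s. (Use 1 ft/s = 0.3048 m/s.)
Convert to SI: F = 2247.0 N
P = Fv ⇒ v = P/F = 61000 W/2247.0 N = 27.1473 m/s = 89.07 ft/s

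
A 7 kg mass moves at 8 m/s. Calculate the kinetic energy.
KE = ½mv² = ½(7)(8)² = 224.0 J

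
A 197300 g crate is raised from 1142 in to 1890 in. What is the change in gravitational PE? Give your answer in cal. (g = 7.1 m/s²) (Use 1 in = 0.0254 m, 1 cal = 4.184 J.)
Convert to SI: m = 197.3 kg, Δh = 18.9992 m
ΔPE = mgΔh = (197.3)(7.1)(18.9992) = 26614.6 J = 6361 cal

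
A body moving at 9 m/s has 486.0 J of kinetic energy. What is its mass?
m = 2·KE/v² = 2·486.0/(9)² = 12.0 kg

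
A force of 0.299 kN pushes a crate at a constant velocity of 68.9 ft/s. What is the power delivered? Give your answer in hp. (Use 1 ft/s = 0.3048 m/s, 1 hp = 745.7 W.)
Convert to SI: F = 299.0 N, v = 21.0007 m/s
P = Fv = (299.0)(21.0007) = 6279.22 W = 8.421 hp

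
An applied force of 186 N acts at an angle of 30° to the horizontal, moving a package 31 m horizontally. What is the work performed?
W = F·d·cosθ = (186)(31)cos(30°) = 4994 J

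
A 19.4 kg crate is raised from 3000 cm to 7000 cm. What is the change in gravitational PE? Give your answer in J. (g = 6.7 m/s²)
Convert to SI: m = 19.4 kg, Δh = 40.0 m
ΔPE = mgΔh = (19.4)(6.7)(40.0) = 5199 J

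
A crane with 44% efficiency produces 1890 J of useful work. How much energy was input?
W_in = W_out/η = 1890/0.44 = 4295 J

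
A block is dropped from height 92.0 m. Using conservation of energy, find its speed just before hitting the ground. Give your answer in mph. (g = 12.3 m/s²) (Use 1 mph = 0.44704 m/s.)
mgh = ½mv² ⇒ v = √(2gh) = √(2·12.3·92.0) = 47.5731 m/s = 106.4 mph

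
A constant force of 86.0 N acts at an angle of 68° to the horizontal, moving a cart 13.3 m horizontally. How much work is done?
W = F·d·cosθ = (86.0)(13.3)cos(68°) = 428.5 J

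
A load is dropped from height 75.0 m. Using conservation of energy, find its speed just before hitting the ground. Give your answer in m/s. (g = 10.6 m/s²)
mgh = ½mv² ⇒ v = √(2gh) = √(2·10.6·75.0) = 39.87 m/s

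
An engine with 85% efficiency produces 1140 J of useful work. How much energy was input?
W_in = W_out/η = 1140/0.85 = 1341 J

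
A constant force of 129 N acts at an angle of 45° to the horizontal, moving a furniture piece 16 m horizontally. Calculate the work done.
W = F·d·cosθ = (129)(16)cos(45°) = 1459 J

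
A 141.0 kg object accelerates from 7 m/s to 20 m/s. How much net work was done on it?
W = ΔKE = ½m(v₂² − v₁²) = ½(141.0)(20² − 7²) = 24745.5 J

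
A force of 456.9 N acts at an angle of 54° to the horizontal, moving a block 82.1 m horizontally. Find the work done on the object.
W = F·d·cosθ = (456.9)(82.1)cos(54°) = 22050 J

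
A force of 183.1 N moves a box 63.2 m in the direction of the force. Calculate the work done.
W = F·d = (183.1)(63.2) = 11570 J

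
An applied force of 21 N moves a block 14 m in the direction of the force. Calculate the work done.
W = F·d = (21)(14) = 294.0 J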